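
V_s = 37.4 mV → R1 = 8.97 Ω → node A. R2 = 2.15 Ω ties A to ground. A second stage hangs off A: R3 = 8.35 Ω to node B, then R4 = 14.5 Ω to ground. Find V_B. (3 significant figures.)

Looking into the second stage from A: R3 + R4 = 22.85 Ω appears in parallel with R2.
Effective lower resistance at A: R2 ‖ 22.85 = 1.965 Ω.
So V_A = 37.4 × 0.1797 = 6.721 mV.
V_B = V_A × 0.6346 = 4.265 mV.

V_B ≈ 4.26 mV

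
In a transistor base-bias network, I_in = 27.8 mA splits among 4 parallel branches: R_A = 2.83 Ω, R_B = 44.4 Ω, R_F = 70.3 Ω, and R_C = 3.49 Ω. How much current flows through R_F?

I ≈ 0.584 mA

Conductances: ΣG = 1/2.83 + 1/44.4 + 1/70.3 + 1/3.49 = 0.6766 (1/Ω).
R_F takes the fraction G_k/ΣG = 0.01422/0.6766 = 0.02102, so I = 27.8 × 0.02102 = 0.5844 mA.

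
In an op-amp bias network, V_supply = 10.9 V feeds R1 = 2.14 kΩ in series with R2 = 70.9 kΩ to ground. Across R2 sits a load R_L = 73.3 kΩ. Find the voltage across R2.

First combine the lower leg with the load: R2 ‖ R_L = 36.04 kΩ.
Voltage divider with the loaded lower leg: V_out = 10.9 × 36.04/(2.14 + 36.04) = 10.9 × 0.9439 = 10.29 V.

V_out ≈ 10.3 V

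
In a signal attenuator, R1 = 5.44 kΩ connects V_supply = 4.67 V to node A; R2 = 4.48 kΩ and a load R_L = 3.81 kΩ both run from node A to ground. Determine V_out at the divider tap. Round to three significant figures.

V_out ≈ 1.28 V

The load sits in parallel with R2, giving an effective lower resistance R2' = R2·R_L/(R2+R_L) = 2.059 kΩ.
Voltage divider with the loaded lower leg: V_out = 4.67 × 2.059/(5.44 + 2.059) = 4.67 × 0.2746 = 1.282 V.
(Unloaded it would be 2.11 V; the load pulls it down.)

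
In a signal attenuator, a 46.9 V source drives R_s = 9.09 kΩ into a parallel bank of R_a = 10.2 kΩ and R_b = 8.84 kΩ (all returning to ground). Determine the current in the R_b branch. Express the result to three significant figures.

Parallel bank: R_p = 1/(1/10.2 + 1/8.84) = 4.736 kΩ.
V_A = 46.9 × 4.736/13.83 = 16.06 V.
I(R_b) = V_A / R_b = 16.06/8.84 = 1.817 mA.

I ≈ 1.82 mA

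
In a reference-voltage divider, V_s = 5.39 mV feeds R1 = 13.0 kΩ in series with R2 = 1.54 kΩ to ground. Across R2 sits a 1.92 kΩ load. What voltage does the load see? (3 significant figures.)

The load sits in parallel with R2, giving an effective lower resistance R2' = R2·R_L/(R2+R_L) = 0.8546 kΩ.
Then V_out = V_s · R2'/(R1 + R2') = 5.39 × 0.8546/13.85 = 0.3325 mV.

V_out ≈ 0.332 mV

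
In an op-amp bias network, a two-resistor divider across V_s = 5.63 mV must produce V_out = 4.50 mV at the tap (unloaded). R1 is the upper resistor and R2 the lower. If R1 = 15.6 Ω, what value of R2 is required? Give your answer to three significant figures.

R2 ≈ 62.1 Ω

The divider ratio is R2/(R1+R2) = 4.50/5.63 = 0.7993.
So R2 = R1 · V_out/(V_s − V_out) = 15.6 × 4.50/(5.63 − 4.50) = 15.6 × 3.982 = 62.12 Ω.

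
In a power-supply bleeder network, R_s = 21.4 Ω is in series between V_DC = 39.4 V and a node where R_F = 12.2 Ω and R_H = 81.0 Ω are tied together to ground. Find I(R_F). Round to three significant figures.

I ≈ 1.07 A

Parallel bank: R_p = 1/(1/12.2 + 1/81.0) = 10.60 Ω.
V_A by voltage divider: V_A = 39.4 × 10.60/(21.4 + 10.60) = 13.05 V.
I(R_F) = V_A / R_F = 13.05/12.2 = 1.070 A.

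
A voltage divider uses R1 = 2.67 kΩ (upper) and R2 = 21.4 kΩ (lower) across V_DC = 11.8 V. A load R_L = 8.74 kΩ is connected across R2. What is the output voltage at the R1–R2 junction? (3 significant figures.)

The load sits in parallel with R2, giving an effective lower resistance R2' = R2·R_L/(R2+R_L) = 6.206 kΩ.
Then V_out = V_DC · R2'/(R1 + R2') = 11.8 × 6.206/8.876 = 8.250 V.

V_out ≈ 8.25 V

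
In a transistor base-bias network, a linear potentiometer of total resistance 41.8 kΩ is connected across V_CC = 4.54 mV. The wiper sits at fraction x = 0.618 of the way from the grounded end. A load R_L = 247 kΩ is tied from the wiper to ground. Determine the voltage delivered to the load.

Lower segment x·R_p = 25.83 kΩ; upper segment (1−x)·R_p = 15.97 kΩ.
Lower segment in parallel with the load: 25.83 ‖ 247 = 23.39 kΩ.
Loaded-divider output: V_out = 4.54 × 0.5943 = 2.698 mV.

V_out ≈ 2.70 mV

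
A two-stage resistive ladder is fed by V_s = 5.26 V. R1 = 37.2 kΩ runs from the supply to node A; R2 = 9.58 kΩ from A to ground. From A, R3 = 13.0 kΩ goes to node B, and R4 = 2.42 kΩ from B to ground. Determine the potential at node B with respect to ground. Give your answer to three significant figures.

The second stage (R3 + R4 = 15.42 kΩ) loads node A in parallel with R2.
Effective lower resistance at A: R2 ‖ 15.42 = 5.909 kΩ.
So V_A = 5.26 × 0.1371 = 0.7210 V.
V_B = V_A × 0.1569 = 0.1132 V.

V_B ≈ 0.113 V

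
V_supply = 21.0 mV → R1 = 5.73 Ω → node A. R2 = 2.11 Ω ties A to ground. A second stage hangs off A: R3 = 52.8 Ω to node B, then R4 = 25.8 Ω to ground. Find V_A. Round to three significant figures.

V_A ≈ 5.54 mV

Node A sees R2 in parallel with the series input of stage 2, R3 + R4 = 78.60 Ω.
Effective lower resistance at A: R2 ‖ 78.60 = 2.055 Ω.
So V_A = 21.0 × 0.2640 = 5.543 mV.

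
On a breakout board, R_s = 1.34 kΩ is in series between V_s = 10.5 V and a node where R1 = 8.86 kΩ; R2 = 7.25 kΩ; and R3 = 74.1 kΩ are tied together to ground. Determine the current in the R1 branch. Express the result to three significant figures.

I ≈ 0.875 mA

Parallel bank: R_p = 1/(1/8.86 + 1/7.25 + 1/74.1) = 3.784 kΩ.
Node voltage V_A = V_s · R_p/(R_s + R_p) = 10.5 × 0.7385 = 7.754 V.
Branch current I = V_A/R1 = 7.754/8.86 = 0.8752 mA.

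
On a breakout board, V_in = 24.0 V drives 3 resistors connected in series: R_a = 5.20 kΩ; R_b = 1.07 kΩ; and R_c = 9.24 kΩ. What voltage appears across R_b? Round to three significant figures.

V ≈ 1.66 V

Series total: ΣR = 5.20 + 1.07 + 9.24 = 15.51 kΩ.
By the voltage-divider rule, V = 24.0 × 1.070/15.51 = 1.656 V.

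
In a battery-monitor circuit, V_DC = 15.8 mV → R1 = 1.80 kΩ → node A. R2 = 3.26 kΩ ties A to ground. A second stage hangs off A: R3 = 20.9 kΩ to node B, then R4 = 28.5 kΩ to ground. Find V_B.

V_B ≈ 5.74 mV

Node A sees R2 in parallel with the series input of stage 2, R3 + R4 = 49.40 kΩ.
R2 ‖ (R3+R4) = 3.058 kΩ.
First divider: V_A = V_DC · 3.058/(1.80 + 3.058) = 9.946 mV.
Stage 2 is unloaded, so V_B = V_A · R4/(R3+R4) = 9.946 × 28.5/49.40 = 5.738 mV.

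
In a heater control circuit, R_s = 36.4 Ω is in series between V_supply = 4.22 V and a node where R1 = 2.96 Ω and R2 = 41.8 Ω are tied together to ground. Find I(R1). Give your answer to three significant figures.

I ≈ 0.101 A

Combine the parallel branches: R_p = (1/2.96 + 1/41.8)⁻¹ = 2.764 Ω.
Node voltage V_A = V_supply · R_p/(R_s + R_p) = 4.22 × 0.07058 = 0.2979 V.
Branch current I = V_A/R1 = 0.2979/2.96 = 0.1006 A.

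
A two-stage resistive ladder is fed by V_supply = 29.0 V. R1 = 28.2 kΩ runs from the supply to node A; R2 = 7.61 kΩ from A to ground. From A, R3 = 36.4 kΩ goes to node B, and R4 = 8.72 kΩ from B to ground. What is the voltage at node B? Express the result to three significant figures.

V_B ≈ 1.05 V

Node A sees R2 in parallel with the series input of stage 2, R3 + R4 = 45.12 kΩ.
R2 ‖ (R3+R4) = 6.512 kΩ.
V_A = 29.0 × 6.512/(28.2 + 6.512) = 5.440 V.
V_B = V_A × 0.1933 = 1.051 V.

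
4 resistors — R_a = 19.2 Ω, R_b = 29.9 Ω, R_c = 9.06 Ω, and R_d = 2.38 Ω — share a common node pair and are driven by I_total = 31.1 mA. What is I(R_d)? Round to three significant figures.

Conductances: ΣG = 1/19.2 + 1/29.9 + 1/9.06 + 1/2.38 = 0.6161 (1/Ω).
Current divider: I(R_d) = I_total · G_k/ΣG = 31.1 × (0.4202/0.6161) = 31.1 × 0.6820 = 21.21 mA.

I ≈ 21.2 mA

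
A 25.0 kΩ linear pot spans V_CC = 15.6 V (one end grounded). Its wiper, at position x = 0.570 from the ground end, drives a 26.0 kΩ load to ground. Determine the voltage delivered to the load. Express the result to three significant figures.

V_out ≈ 7.20 V

Lower segment x·R_p = 14.25 kΩ; upper segment (1−x)·R_p = 10.75 kΩ.
Lower segment in parallel with the load: 14.25 ‖ 26.0 = 9.205 kΩ.
V_out = 15.6 × 9.205/(10.75 + 9.205) = 7.196 V.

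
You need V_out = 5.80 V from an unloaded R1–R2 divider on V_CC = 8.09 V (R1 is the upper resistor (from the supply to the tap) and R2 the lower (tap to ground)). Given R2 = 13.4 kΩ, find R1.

R1 ≈ 5.29 kΩ

Required fraction k = V_out/V_CC = 0.7169.
So R1 = R2 · (V_CC/V_out − 1) = 13.4 × (8.09/5.80 − 1) = 13.4 × 0.3948 = 5.291 kΩ.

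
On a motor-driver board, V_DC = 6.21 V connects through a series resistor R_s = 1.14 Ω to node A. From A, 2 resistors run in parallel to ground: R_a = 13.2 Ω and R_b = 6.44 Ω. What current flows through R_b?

I ≈ 0.763 A

Equivalent of the parallel group: R_p = 4.328 Ω.
V_A = 6.21 × 4.328/5.468 = 4.915 V.
Branch current I = V_A/R_b = 4.915/6.44 = 0.7633 A.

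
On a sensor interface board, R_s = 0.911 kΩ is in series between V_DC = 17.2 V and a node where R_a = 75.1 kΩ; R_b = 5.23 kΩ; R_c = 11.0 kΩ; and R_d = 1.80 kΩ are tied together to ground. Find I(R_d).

I ≈ 5.38 mA

Combine the parallel branches: R_p = (1/75.1 + 1/5.23 + 1/11.0 + 1/1.80)⁻¹ = 1.175 kΩ.
V_A by voltage divider: V_A = 17.2 × 1.175/(0.911 + 1.175) = 9.689 V.
I(R_d) = V_A / R_d = 9.689/1.80 = 5.383 mA.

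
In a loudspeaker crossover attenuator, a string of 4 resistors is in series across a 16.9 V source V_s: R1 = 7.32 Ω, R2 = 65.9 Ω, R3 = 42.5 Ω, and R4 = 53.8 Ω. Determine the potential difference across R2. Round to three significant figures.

V ≈ 6.57 V

ΣR = 7.32 + 65.9 + 42.5 + 53.8 = 169.5 Ω.
V = V_s · R/ΣR = 16.9 × 0.3887 = 6.570 V.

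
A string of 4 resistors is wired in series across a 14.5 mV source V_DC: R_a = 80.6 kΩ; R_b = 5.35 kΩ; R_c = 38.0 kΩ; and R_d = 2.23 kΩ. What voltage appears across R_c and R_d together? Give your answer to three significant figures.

ΣR = 80.6 + 5.35 + 38.0 + 2.23 = 126.2 kΩ.
R_{R_c..R_d} = 38.0 + 2.23 = 40.23 kΩ.
Voltage divider: V = V_DC · (40.23 / 126.2) = 14.5 × 0.3188 = 4.623 mV.

V ≈ 4.62 mV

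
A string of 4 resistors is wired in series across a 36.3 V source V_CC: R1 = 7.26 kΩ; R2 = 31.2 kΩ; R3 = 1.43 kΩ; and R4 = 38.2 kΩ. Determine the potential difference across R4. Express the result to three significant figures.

ΣR = 7.26 + 31.2 + 1.43 + 38.2 = 78.09 kΩ.
V = V_CC · R/ΣR = 36.3 × 0.4892 = 17.76 V.

V ≈ 17.8 V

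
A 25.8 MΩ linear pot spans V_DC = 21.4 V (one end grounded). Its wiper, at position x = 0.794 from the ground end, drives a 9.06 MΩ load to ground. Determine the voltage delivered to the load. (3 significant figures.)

V_out ≈ 11.6 V

The pot divides into 5.315 MΩ above the wiper and 20.49 MΩ below.
(x·R_p) ‖ R_L = 6.282 MΩ.
Then V_out = V_DC · 6.282/(5.315 + 6.282) = 11.59 V.
(Unloaded: V_out = x·V_DC = 17.0 V.)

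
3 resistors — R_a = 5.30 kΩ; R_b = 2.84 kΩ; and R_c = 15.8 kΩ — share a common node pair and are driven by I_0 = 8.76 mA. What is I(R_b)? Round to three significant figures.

I ≈ 5.11 mA

Total conductance ΣG = 1/5.30 + 1/2.84 + 1/15.8 = 0.6041 (units of 1/kΩ).
Current divider: I(R_b) = I_0 · G_k/ΣG = 8.76 × (0.3521/0.6041) = 8.76 × 0.5829 = 5.106 mA.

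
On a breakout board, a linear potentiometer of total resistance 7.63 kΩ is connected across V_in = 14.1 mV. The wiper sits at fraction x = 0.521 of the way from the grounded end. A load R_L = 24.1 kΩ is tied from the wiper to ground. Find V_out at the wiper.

V_out ≈ 6.81 mV

Lower segment x·R_p = 3.975 kΩ; upper segment (1−x)·R_p = 3.655 kΩ.
(x·R_p) ‖ R_L = 3.412 kΩ.
Then V_out = V_in · 3.412/(3.655 + 3.412) = 6.808 mV.
(Unloaded: V_out = x·V_in = 7.35 mV.)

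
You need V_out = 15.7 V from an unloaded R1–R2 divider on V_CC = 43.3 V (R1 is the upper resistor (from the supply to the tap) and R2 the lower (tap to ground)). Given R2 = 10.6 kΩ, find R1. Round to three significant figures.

V_out/V_CC = R2/(R1+R2) = 0.3626.
Rearranging, R1 = R2·(1−k)/k = 10.6 × 1.758 = 18.63 kΩ.

R1 ≈ 18.6 kΩ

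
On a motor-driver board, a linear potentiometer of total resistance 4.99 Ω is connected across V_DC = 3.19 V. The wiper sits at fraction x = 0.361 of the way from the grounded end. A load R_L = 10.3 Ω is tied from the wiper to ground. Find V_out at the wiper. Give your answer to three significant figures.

V_out ≈ 1.04 V

Lower segment x·R_p = 1.801 Ω; upper segment (1−x)·R_p = 3.189 Ω.
(x·R_p) ‖ R_L = 1.533 Ω.
Then V_out = V_DC · 1.533/(3.189 + 1.533) = 1.036 V.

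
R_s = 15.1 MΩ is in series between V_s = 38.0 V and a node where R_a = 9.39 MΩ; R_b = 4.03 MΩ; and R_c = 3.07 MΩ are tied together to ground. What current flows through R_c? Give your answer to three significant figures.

I ≈ 1.10 µA

Equivalent of the parallel group: R_p = 1.470 MΩ.
V_A = 38.0 × 1.470/16.57 = 3.371 V.
Branch current I = V_A/R_c = 3.371/3.07 = 1.098 µA.
(Check via current divider: I_total = 2.293 µA; share G_k/ΣG = 0.4788 → same result.)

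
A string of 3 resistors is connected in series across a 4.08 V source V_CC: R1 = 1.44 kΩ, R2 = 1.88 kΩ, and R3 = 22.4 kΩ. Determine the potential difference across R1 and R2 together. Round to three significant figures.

V ≈ 0.527 V

Series total: ΣR = 1.44 + 1.88 + 22.4 = 25.72 kΩ.
R_{R1..R2} = 1.44 + 1.88 = 3.320 kΩ.
By the voltage-divider rule, V = 4.08 × 3.320/25.72 = 0.5267 V.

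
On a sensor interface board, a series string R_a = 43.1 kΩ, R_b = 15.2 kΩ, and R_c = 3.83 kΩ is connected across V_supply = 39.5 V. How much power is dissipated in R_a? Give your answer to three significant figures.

P ≈ 17.4 mW

ΣR = 62.13 kΩ → I = 39.5/62.13 = 0.6358 mA.
P(R_a) = I²·R_a = (0.6358)² × 43.1 = 17.42 mW.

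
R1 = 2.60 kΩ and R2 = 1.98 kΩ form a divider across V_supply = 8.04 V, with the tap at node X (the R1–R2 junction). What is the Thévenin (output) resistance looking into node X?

Zeroing V_supply shorts the top of R1 to ground, so R_th = R1 ‖ R2 = 1.124 kΩ.

R_th ≈ 1.12 kΩ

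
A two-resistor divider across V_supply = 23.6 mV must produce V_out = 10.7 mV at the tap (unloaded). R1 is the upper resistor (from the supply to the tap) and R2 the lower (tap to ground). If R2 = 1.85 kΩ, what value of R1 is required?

R1 ≈ 2.23 kΩ

V_out/V_supply = R2/(R1+R2) = 0.4534.
R1 = R2·(1/k − 1) = 1.85 × 1.206 = 2.230 kΩ.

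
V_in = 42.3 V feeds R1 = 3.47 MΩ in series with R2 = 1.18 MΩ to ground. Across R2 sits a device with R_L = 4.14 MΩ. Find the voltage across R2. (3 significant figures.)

R2 ‖ R_L = (1.18 × 4.14)/(1.18 + 4.14) = 0.9183 MΩ.
Now apply the divider: V_out = 42.3 × 0.2093 = 8.852 V.
(Unloaded it would be 10.7 V; the load pulls it down.)

V_out ≈ 8.85 V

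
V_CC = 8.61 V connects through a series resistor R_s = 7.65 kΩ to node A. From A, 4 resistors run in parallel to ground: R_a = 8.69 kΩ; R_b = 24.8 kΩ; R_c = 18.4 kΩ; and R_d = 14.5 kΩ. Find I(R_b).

Parallel bank: R_p = 1/(1/8.69 + 1/24.8 + 1/18.4 + 1/14.5) = 3.588 kΩ.
V_A = 8.61 × 3.588/11.24 = 2.749 V.
Branch current I = V_A/R_b = 2.749/24.8 = 0.1108 mA.

I ≈ 0.111 mA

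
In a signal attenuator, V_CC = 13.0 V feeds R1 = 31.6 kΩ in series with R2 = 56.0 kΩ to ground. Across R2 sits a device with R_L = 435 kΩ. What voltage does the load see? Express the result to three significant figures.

V_out ≈ 7.94 V

R2 ‖ R_L = (56.0 × 435)/(56.0 + 435) = 49.61 kΩ.
Voltage divider with the loaded lower leg: V_out = 13.0 × 49.61/(31.6 + 49.61) = 13.0 × 0.6109 = 7.942 V.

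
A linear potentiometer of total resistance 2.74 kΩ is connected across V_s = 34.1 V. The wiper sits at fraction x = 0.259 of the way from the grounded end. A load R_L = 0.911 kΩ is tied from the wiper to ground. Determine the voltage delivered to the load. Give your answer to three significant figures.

Lower segment x·R_p = 0.7097 kΩ; upper segment (1−x)·R_p = 2.030 kΩ.
(x·R_p) ‖ R_L = 0.3989 kΩ.
Loaded-divider output: V_out = 34.1 × 0.1642 = 5.600 V.

V_out ≈ 5.60 V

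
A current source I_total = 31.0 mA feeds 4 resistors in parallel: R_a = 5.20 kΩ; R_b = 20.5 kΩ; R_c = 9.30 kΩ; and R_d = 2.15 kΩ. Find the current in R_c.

I ≈ 4.10 mA

Total conductance ΣG = 1/5.20 + 1/20.5 + 1/9.30 + 1/2.15 = 0.8137 (units of 1/kΩ).
By the current-divider rule, I = I_total · G_k/ΣG = 31.0 × 0.1321 = 4.096 mA.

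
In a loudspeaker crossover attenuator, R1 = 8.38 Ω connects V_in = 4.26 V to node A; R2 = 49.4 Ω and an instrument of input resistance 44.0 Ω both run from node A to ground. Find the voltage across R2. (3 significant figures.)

R2 ‖ R_L = (49.4 × 44.0)/(49.4 + 44.0) = 23.27 Ω.
Now apply the divider: V_out = 4.26 × 0.7352 = 3.132 V.

V_out ≈ 3.13 V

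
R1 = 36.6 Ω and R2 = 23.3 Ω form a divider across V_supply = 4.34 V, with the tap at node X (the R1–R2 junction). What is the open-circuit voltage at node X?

Open-circuit (no load on X): V_th = V_supply · R2/(R1 + R2) = 4.34 × 23.3/(36.60 + 23.3) = 1.688 V.

V_th ≈ 1.69 V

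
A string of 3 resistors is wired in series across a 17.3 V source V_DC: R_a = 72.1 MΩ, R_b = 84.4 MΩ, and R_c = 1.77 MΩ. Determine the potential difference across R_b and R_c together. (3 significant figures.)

Total series resistance ΣR = 72.1 + 84.4 + 1.77 = 158.3 MΩ.
R_{R_b..R_c} = 84.4 + 1.77 = 86.17 MΩ.
V = V_DC · R/ΣR = 17.3 × 0.5444 = 9.419 V.

V ≈ 9.42 V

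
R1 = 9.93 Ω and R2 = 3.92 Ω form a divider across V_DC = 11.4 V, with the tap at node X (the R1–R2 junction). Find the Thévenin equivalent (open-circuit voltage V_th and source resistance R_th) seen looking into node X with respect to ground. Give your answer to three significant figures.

V_th is the unloaded tap voltage: V_DC · R2/(R1+R2) = 11.4 × 0.2830 = 3.227 V.
With V_DC suppressed (replaced by a short), R_th = R1 ‖ R2 = (9.930 × 3.92)/(9.930 + 3.92) = 2.811 Ω.

V_th ≈ 3.23 V, R_th ≈ 2.81 Ω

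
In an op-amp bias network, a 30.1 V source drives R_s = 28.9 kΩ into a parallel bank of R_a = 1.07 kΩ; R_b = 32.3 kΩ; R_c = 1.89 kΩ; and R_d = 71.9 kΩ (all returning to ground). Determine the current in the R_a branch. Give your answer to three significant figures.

Parallel bank: R_p = 1/(1/1.07 + 1/32.3 + 1/1.89 + 1/71.9) = 0.6629 kΩ.
Node voltage V_A = V_DC · R_p/(R_s + R_p) = 30.1 × 0.02242 = 0.6749 V.
Branch current I = V_A/R_a = 0.6749/1.07 = 0.6308 mA.
(Check via current divider: I_total = 1.018 mA; share G_k/ΣG = 0.6195 → same result.)

I ≈ 0.631 mA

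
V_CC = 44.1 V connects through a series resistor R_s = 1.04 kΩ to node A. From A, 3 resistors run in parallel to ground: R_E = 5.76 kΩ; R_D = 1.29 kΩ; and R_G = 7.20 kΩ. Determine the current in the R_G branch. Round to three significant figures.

Parallel bank: R_p = 1/(1/5.76 + 1/1.29 + 1/7.20) = 0.9194 kΩ.
Node voltage V_A = V_CC · R_p/(R_s + R_p) = 44.1 × 0.4692 = 20.69 V.
I(R_G) = V_A / R_G = 20.69/7.20 = 2.874 mA.

I ≈ 2.87 mA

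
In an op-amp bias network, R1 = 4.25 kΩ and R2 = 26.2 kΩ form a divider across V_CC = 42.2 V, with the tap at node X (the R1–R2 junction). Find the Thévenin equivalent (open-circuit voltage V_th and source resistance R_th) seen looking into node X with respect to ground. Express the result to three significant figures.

Open-circuit (no load on X): V_th = V_CC · R2/(R1 + R2) = 42.2 × 26.2/(4.250 + 26.2) = 36.31 V.
Zeroing V_CC shorts the top of R1 to ground, so R_th = R1 ‖ R2 = 3.657 kΩ.

V_th ≈ 36.3 V, R_th ≈ 3.66 kΩ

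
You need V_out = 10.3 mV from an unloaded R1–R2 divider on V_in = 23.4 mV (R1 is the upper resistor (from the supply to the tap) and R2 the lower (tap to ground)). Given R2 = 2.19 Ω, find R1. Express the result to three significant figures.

R1 ≈ 2.79 Ω

Required fraction k = V_out/V_in = 0.4402.
So R1 = R2 · (V_in/V_out − 1) = 2.19 × (23.4/10.3 − 1) = 2.19 × 1.272 = 2.785 Ω.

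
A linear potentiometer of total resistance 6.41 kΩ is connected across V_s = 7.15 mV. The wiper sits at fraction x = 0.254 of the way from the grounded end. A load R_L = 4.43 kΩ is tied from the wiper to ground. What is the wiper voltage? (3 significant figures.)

Lower segment x·R_p = 1.628 kΩ; upper segment (1−x)·R_p = 4.782 kΩ.
R_L loads the lower segment: effective lower R = 1.191 kΩ.
Loaded-divider output: V_out = 7.15 × 0.1993 = 1.425 mV.

V_out ≈ 1.43 mV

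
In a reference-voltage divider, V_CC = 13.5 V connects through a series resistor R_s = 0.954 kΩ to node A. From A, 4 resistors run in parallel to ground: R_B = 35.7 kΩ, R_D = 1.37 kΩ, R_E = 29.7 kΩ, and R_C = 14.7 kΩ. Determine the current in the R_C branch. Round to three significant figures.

Equivalent of the parallel group: R_p = 1.163 kΩ.
V_A = 13.5 × 1.163/2.117 = 7.417 V.
Branch current I = V_A/R_C = 7.417/14.7 = 0.5046 mA.

I ≈ 0.505 mA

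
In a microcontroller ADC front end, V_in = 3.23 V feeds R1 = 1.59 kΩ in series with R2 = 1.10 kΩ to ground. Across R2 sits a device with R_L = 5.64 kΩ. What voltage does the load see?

V_out ≈ 1.18 V

First combine the lower leg with the load: R2 ‖ R_L = 0.9205 kΩ.
Voltage divider with the loaded lower leg: V_out = 3.23 × 0.9205/(1.59 + 0.9205) = 3.23 × 0.3667 = 1.184 V.
(Unloaded it would be 1.32 V; the load pulls it down.)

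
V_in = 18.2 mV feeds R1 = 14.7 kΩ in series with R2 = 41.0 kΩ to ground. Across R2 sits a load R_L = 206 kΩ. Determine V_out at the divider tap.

First combine the lower leg with the load: R2 ‖ R_L = 34.19 kΩ.
Then V_out = V_in · R2'/(R1 + R2') = 18.2 × 34.19/48.89 = 12.73 mV.
(Unloaded it would be 13.4 mV; the load pulls it down.)

V_out ≈ 12.7 mV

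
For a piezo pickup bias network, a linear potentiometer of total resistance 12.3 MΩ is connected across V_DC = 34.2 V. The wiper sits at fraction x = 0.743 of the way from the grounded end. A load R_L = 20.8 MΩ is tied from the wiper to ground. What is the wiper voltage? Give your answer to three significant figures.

V_out ≈ 22.8 V

Split the track: R_lower = x·R_p = 9.139 MΩ, R_upper = (1−x)·R_p = 3.161 MΩ.
(x·R_p) ‖ R_L = 6.349 MΩ.
Loaded-divider output: V_out = 34.2 × 0.6676 = 22.83 V.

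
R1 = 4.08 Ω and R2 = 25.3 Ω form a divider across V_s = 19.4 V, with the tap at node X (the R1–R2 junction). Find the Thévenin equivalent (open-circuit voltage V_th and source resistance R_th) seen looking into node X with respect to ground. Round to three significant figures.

Open-circuit (no load on X): V_th = V_s · R2/(R1 + R2) = 19.4 × 25.3/(4.080 + 25.3) = 16.71 V.
With V_s suppressed (replaced by a short), R_th = R1 ‖ R2 = (4.080 × 25.3)/(4.080 + 25.3) = 3.513 Ω.

V_th ≈ 16.7 V, R_th ≈ 3.51 Ω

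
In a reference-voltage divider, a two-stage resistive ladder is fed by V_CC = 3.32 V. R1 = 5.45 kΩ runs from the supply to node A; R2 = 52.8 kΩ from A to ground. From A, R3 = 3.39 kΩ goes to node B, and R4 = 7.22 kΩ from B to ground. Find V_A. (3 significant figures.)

V_A ≈ 2.05 V

Node A sees R2 in parallel with the series input of stage 2, R3 + R4 = 10.61 kΩ.
R2 ‖ (R3+R4) = 8.835 kΩ.
So V_A = 3.32 × 0.6185 = 2.053 V.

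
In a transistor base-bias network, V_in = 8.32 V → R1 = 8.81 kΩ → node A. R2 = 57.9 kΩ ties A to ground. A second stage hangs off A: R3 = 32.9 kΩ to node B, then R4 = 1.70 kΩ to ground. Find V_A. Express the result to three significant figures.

V_A ≈ 5.91 V

Looking into the second stage from A: R3 + R4 = 34.60 kΩ appears in parallel with R2.
R2 ‖ (R3+R4) = 21.66 kΩ.
First divider: V_A = V_in · 21.66/(8.81 + 21.66) = 5.914 V.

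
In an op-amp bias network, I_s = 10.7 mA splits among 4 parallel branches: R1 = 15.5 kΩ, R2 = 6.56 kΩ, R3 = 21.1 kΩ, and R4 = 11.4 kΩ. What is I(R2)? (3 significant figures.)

ΣG = 1/15.5 + 1/6.56 + 1/21.1 + 1/11.4 = 0.3521.
R2 takes the fraction G_k/ΣG = 0.1524/0.3521 = 0.4330, so I = 10.7 × 0.4330 = 4.633 mA.

I ≈ 4.63 mA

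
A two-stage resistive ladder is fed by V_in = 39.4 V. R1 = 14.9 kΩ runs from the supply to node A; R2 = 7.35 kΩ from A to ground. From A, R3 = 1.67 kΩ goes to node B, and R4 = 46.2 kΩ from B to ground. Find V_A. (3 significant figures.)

Looking into the second stage from A: R3 + R4 = 47.87 kΩ appears in parallel with R2.
Effective lower resistance at A: R2 ‖ 47.87 = 6.372 kΩ.
V_A = 39.4 × 6.372/(14.9 + 6.372) = 11.80 V.

V_A ≈ 11.8 V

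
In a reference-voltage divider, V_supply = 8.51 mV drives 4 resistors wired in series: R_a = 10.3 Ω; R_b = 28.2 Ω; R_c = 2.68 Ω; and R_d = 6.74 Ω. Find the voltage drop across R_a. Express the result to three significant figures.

ΣR = 10.3 + 28.2 + 2.68 + 6.74 = 47.92 Ω.
Voltage divider: V = V_supply · (10.30 / 47.92) = 8.51 × 0.2149 = 1.829 mV.

V ≈ 1.83 mV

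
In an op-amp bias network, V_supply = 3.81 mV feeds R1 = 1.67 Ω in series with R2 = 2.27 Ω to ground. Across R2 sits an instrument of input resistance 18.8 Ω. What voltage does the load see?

The load sits in parallel with R2, giving an effective lower resistance R2' = R2·R_L/(R2+R_L) = 2.025 Ω.
Now apply the divider: V_out = 3.81 × 0.5481 = 2.088 mV.
(Unloaded it would be 2.20 mV; the load pulls it down.)

V_out ≈ 2.09 mV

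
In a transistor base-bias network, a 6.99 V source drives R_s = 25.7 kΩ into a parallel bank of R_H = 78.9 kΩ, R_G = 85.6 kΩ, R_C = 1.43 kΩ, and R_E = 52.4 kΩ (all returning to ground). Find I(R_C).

Combine the parallel branches: R_p = (1/78.9 + 1/85.6 + 1/1.43 + 1/52.4)⁻¹ = 1.346 kΩ.
V_A = 6.99 × 1.346/27.05 = 0.3480 V.
Branch current I = V_A/R_C = 0.3480/1.43 = 0.2433 mA.

I ≈ 0.243 mA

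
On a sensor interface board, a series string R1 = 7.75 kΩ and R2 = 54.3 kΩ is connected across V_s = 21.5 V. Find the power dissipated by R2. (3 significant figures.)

The common current is I = 21.5/62.05 = 0.3465 mA.
P(R2) = I²·R2 = (0.3465)² × 54.3 = 6.519 mW.

P ≈ 6.52 mW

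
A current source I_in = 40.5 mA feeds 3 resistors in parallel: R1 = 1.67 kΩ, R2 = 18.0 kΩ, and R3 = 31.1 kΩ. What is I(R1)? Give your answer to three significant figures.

Conductances: ΣG = 1/1.67 + 1/18.0 + 1/31.1 = 0.6865 (1/kΩ).
R1 takes the fraction G_k/ΣG = 0.5988/0.6865 = 0.8722, so I = 40.5 × 0.8722 = 35.33 mA.

I ≈ 35.3 mA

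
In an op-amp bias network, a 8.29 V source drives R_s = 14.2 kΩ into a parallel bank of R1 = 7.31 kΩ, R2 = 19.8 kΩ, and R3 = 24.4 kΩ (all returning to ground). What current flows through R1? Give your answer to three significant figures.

I ≈ 0.267 mA

Parallel bank: R_p = 1/(1/7.31 + 1/19.8 + 1/24.4) = 4.380 kΩ.
Node voltage V_A = V_CC · R_p/(R_s + R_p) = 8.29 × 0.2358 = 1.954 V.
Branch current I = V_A/R1 = 1.954/7.31 = 0.2674 mA.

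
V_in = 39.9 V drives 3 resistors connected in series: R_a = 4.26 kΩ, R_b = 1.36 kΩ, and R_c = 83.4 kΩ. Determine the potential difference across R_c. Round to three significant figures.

Total series resistance ΣR = 4.26 + 1.36 + 83.4 = 89.02 kΩ.
By the voltage-divider rule, V = 39.9 × 83.40/89.02 = 37.38 V.

V ≈ 37.4 V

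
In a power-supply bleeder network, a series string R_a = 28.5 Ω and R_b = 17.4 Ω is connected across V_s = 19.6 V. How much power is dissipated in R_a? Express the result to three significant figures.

The common current is I = 19.6/45.90 = 0.4270 A.
P = I²R = 0.1823 × 28.5 = 5.197 W.

P ≈ 5.20 W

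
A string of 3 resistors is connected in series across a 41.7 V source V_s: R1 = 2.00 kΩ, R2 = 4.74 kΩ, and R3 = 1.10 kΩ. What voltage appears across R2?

Series total: ΣR = 2.00 + 4.74 + 1.10 = 7.840 kΩ.
Voltage divider: V = V_s · (4.740 / 7.840) = 41.7 × 0.6046 = 25.21 V.

V ≈ 25.2 V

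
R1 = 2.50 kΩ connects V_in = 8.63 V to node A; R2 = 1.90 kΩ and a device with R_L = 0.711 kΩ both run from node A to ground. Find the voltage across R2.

R2 ‖ R_L = (1.90 × 0.711)/(1.90 + 0.711) = 0.5174 kΩ.
Now apply the divider: V_out = 8.63 × 0.1715 = 1.480 V.
(Unloaded it would be 3.73 V; the load pulls it down.)

V_out ≈ 1.48 V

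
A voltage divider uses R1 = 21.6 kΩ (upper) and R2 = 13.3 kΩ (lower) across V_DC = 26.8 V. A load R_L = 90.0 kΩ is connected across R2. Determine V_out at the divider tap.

V_out ≈ 9.36 V

R2 ‖ R_L = (13.3 × 90.0)/(13.3 + 90.0) = 11.59 kΩ.
Voltage divider with the loaded lower leg: V_out = 26.8 × 11.59/(21.6 + 11.59) = 26.8 × 0.3492 = 9.357 V.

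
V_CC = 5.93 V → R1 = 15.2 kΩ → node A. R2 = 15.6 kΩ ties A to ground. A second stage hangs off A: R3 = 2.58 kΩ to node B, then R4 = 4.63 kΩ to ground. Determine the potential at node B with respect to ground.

Looking into the second stage from A: R3 + R4 = 7.210 kΩ appears in parallel with R2.
R2 ‖ (R3+R4) = 4.931 kΩ.
First divider: V_A = V_CC · 4.931/(15.2 + 4.931) = 1.453 V.
Then the unloaded second divider: V_B = V_A × R4/(R3+R4) = 1.453 × 0.6422 = 0.9328 V.

V_B ≈ 0.933 V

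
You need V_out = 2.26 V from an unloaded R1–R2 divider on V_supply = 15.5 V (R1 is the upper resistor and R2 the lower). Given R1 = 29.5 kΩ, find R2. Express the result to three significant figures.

Required fraction k = V_out/V_supply = 0.1458.
So R2 = R1 · V_out/(V_supply − V_out) = 29.5 × 2.26/(15.5 − 2.26) = 29.5 × 0.1707 = 5.035 kΩ.

R2 ≈ 5.04 kΩ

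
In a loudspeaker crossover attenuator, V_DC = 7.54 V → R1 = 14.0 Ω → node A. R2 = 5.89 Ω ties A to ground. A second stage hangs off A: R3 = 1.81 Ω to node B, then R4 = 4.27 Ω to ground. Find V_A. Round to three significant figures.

Looking into the second stage from A: R3 + R4 = 6.080 Ω appears in parallel with R2.
R2 ‖ (R3+R4) = 2.992 Ω.
First divider: V_A = V_DC · 2.992/(14.0 + 2.992) = 1.328 V.

V_A ≈ 1.33 V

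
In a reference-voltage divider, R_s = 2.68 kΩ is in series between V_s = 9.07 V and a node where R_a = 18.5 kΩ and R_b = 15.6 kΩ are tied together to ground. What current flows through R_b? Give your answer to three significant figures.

I ≈ 0.442 mA

Combine the parallel branches: R_p = (1/18.5 + 1/15.6)⁻¹ = 8.463 kΩ.
V_A by voltage divider: V_A = 9.07 × 8.463/(2.68 + 8.463) = 6.889 V.
Branch current I = V_A/R_b = 6.889/15.6 = 0.4416 mA.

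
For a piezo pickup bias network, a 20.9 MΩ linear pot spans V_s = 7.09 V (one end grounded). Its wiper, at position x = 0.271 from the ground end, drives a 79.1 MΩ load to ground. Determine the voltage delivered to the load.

Lower segment x·R_p = 5.664 MΩ; upper segment (1−x)·R_p = 15.24 MΩ.
R_L loads the lower segment: effective lower R = 5.285 MΩ.
Then V_out = V_s · 5.285/(15.24 + 5.285) = 1.826 V.

V_out ≈ 1.83 V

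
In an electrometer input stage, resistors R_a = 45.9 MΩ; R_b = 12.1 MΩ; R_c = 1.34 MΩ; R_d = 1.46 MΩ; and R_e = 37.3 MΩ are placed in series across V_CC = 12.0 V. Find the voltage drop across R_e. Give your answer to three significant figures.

V ≈ 4.56 V

Total series resistance ΣR = 45.9 + 12.1 + 1.34 + 1.46 + 37.3 = 98.10 MΩ.
Voltage divider: V = V_CC · (37.30 / 98.10) = 12.0 × 0.3802 = 4.563 V.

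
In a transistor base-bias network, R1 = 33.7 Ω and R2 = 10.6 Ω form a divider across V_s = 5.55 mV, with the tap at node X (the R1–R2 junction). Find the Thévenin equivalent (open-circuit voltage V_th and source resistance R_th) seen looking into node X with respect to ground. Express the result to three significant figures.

With X open, the divider is unloaded: V_th = 5.55 × 10.6/44.30 = 1.328 mV.
Zeroing V_s shorts the top of R1 to ground, so R_th = R1 ‖ R2 = 8.064 Ω.

V_th ≈ 1.33 mV, R_th ≈ 8.06 Ω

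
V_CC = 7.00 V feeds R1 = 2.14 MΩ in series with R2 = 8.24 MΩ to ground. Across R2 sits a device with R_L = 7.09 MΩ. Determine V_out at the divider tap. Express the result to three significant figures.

First combine the lower leg with the load: R2 ‖ R_L = 3.811 MΩ.
Voltage divider with the loaded lower leg: V_out = 7.00 × 3.811/(2.14 + 3.811) = 7.00 × 0.6404 = 4.483 V.
(Unloaded it would be 5.56 V; the load pulls it down.)

V_out ≈ 4.48 V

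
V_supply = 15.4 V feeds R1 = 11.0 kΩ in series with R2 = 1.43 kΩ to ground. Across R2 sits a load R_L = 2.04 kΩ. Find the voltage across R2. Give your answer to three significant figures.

V_out ≈ 1.09 V

First combine the lower leg with the load: R2 ‖ R_L = 0.8407 kΩ.
Now apply the divider: V_out = 15.4 × 0.07100 = 1.093 V.
(Unloaded it would be 1.77 V; the load pulls it down.)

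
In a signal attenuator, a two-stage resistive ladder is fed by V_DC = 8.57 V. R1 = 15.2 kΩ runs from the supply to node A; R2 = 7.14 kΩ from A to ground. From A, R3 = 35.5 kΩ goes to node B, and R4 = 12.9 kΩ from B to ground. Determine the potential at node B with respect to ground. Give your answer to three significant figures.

Node A sees R2 in parallel with the series input of stage 2, R3 + R4 = 48.40 kΩ.
Effective lower resistance at A: R2 ‖ 48.40 = 6.222 kΩ.
First divider: V_A = V_DC · 6.222/(15.2 + 6.222) = 2.489 V.
V_B = V_A × 0.2665 = 0.6634 V.

V_B ≈ 0.663 V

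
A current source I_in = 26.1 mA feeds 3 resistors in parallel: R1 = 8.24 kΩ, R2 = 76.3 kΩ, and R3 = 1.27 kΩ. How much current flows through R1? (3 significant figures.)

I ≈ 3.44 mA

Total conductance ΣG = 1/8.24 + 1/76.3 + 1/1.27 = 0.9219 (units of 1/kΩ).
Current divider: I(R1) = I_in · G_k/ΣG = 26.1 × (0.1214/0.9219) = 26.1 × 0.1316 = 3.436 mA.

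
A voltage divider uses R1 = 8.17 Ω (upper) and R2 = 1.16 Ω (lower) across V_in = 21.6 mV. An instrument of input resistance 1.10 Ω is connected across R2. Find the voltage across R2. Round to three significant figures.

V_out ≈ 1.40 mV

The load sits in parallel with R2, giving an effective lower resistance R2' = R2·R_L/(R2+R_L) = 0.5646 Ω.
Then V_out = V_in · R2'/(R1 + R2') = 21.6 × 0.5646/8.735 = 1.396 mV.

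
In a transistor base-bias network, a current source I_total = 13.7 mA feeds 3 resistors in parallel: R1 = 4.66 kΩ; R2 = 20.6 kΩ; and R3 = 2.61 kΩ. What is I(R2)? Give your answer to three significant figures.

I ≈ 1.03 mA

Total conductance ΣG = 1/4.66 + 1/20.6 + 1/2.61 = 0.6463 (units of 1/kΩ).
By the current-divider rule, I = I_total · G_k/ΣG = 13.7 × 0.07511 = 1.029 mA.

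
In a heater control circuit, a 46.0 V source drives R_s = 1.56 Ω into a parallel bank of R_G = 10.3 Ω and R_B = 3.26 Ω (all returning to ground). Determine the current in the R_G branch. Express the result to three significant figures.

Combine the parallel branches: R_p = (1/10.3 + 1/3.26)⁻¹ = 2.476 Ω.
V_A = 46.0 × 2.476/4.036 = 28.22 V.
I(R_G) = V_A / R_G = 28.22/10.3 = 2.740 A.

I ≈ 2.74 A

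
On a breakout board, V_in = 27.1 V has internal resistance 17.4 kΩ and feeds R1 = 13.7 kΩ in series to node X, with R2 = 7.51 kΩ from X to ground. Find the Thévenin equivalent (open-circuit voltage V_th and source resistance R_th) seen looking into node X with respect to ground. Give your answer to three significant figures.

R1' = 17.4 + 13.7 = 31.10 kΩ (source resistance + R1).
V_th is the unloaded tap voltage: V_in · R2/(R1'+R2) = 27.1 × 0.1945 = 5.271 V.
Looking into X with the source shorted: R_th = R1'·R2/(R1'+R2) = 31.10 × 7.51/38.61 = 6.049 kΩ.

V_th ≈ 5.27 V, R_th ≈ 6.05 kΩ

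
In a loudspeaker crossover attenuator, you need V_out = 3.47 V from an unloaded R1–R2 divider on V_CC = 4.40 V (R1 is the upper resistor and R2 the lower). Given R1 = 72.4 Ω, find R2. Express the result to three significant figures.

V_out/V_CC = R2/(R1+R2) = 0.7886.
R2 = R1 · 0.7886/(1 − 0.7886) = 270.1 Ω.

R2 ≈ 270 Ω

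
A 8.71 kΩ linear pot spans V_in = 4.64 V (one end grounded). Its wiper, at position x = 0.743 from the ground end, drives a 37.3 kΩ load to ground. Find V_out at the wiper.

Split the track: R_lower = x·R_p = 6.472 kΩ, R_upper = (1−x)·R_p = 2.238 kΩ.
R_L loads the lower segment: effective lower R = 5.515 kΩ.
Loaded-divider output: V_out = 4.64 × 0.7113 = 3.300 V.

V_out ≈ 3.30 V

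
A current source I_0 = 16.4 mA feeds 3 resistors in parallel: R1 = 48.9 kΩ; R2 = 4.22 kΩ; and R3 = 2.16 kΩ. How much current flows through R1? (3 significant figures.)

I ≈ 0.466 mA

ΣG = 1/48.9 + 1/4.22 + 1/2.16 = 0.7204.
R1 takes the fraction G_k/ΣG = 0.02045/0.7204 = 0.02839, so I = 16.4 × 0.02839 = 0.4656 mA.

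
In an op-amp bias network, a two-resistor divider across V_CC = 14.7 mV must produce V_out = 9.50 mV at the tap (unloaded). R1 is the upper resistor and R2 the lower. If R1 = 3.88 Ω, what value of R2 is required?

Required fraction k = V_out/V_CC = 0.6463.
Rearranging, R2 = R1·k/(1−k) = 3.88 × 1.827 = 7.088 Ω.

R2 ≈ 7.09 Ω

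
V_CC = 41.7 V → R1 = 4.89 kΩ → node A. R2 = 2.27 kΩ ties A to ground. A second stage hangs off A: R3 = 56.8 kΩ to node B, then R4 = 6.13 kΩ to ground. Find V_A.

V_A ≈ 12.9 V

Looking into the second stage from A: R3 + R4 = 62.93 kΩ appears in parallel with R2.
Effective lower resistance at A: R2 ‖ 62.93 = 2.191 kΩ.
First divider: V_A = V_CC · 2.191/(4.89 + 2.191) = 12.90 V.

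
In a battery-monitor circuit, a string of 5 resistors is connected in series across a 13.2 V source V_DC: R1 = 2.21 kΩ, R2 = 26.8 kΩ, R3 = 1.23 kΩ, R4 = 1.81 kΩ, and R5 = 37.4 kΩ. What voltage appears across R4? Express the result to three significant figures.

Series total: ΣR = 2.21 + 26.8 + 1.23 + 1.81 + 37.4 = 69.45 kΩ.
V = V_DC · R/ΣR = 13.2 × 0.02606 = 0.3440 V.

V ≈ 0.344 V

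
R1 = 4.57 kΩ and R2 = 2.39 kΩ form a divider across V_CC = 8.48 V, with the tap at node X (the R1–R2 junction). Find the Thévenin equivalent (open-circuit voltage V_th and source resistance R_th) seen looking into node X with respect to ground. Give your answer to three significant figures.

Open-circuit (no load on X): V_th = V_CC · R2/(R1 + R2) = 8.48 × 2.39/(4.570 + 2.39) = 2.912 V.
Zeroing V_CC shorts the top of R1 to ground, so R_th = R1 ‖ R2 = 1.569 kΩ.

V_th ≈ 2.91 V, R_th ≈ 1.57 kΩ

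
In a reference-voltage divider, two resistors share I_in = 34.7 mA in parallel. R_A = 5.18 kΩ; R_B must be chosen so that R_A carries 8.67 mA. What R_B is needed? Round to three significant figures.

R_B ≈ 1.73 kΩ

The fraction through R_A equals R_B/(R_A+R_B).
8.67/34.7 = R_B/(R_A + R_B) → R_B = R_A · (0.2499)/(1 − 0.2499) = 5.18 × 0.3331 = 1.725 kΩ.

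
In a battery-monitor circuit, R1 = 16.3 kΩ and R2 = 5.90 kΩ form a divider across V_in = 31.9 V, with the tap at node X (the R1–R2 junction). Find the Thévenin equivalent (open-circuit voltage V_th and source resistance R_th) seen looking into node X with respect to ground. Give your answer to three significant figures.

V_th ≈ 8.48 V, R_th ≈ 4.33 kΩ

With X open, the divider is unloaded: V_th = 31.9 × 5.90/22.20 = 8.478 V.
With V_in suppressed (replaced by a short), R_th = R1 ‖ R2 = (16.30 × 5.90)/(16.30 + 5.90) = 4.332 kΩ.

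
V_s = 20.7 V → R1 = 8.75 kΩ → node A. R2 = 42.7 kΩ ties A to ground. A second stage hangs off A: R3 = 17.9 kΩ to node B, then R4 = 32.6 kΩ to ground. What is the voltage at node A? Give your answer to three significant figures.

Looking into the second stage from A: R3 + R4 = 50.50 kΩ appears in parallel with R2.
R2 ‖ (R3+R4) = 23.14 kΩ.
First divider: V_A = V_s · 23.14/(8.75 + 23.14) = 15.02 V.

V_A ≈ 15.0 V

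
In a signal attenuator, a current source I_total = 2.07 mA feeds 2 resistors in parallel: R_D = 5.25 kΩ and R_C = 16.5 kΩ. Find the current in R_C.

For two parallel branches, I_k = I_total · (other R)/(sum of R).
I(R_C) = 2.07 × 5.25/(5.25 + 16.5) = 2.07 × 0.2414 = 0.4997 mA.

I ≈ 0.500 mA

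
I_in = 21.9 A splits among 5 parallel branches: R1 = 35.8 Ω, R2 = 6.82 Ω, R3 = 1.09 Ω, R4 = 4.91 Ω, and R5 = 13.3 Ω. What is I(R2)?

Conductances: ΣG = 1/35.8 + 1/6.82 + 1/1.09 + 1/4.91 + 1/13.3 = 1.371 (1/Ω).
Current divider: I(R2) = I_in · G_k/ΣG = 21.9 × (0.1466/1.371) = 21.9 × 0.1070 = 2.342 A.

I ≈ 2.34 A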